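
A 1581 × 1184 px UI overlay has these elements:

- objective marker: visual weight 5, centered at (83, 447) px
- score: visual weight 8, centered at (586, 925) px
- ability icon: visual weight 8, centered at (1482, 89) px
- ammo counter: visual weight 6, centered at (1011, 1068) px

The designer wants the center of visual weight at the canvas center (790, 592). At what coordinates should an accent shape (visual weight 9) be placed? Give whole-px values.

(602, 506)

New total weight: (5 + 8 + 8 + 6) + 9 = 36.
x: need Σw·x = 36·790 = 28440. Existing = 5·83 + 8·586 + 8·1482 + 6·1011 = 23025. Remainder 5415 / 9 ≈ 601.67.
y: need Σw·y = 36·592 = 21312. Existing = 5·447 + 8·925 + 8·89 + 6·1068 = 16755. Remainder 4557 / 9 ≈ 506.33.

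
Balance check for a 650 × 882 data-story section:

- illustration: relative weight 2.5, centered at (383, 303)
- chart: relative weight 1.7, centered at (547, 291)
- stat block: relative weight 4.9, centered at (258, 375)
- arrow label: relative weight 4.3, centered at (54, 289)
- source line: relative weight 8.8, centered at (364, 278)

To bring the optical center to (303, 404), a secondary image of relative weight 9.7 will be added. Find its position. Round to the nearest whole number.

New total weight: (2.5 + 1.7 + 4.9 + 4.3 + 8.8) + 9.7 = 31.9.
x: target moment 31.9×303 = 9665.7; current 2.5·383 + 1.7·547 + 4.9·258 + 4.3·54 + 8.8·364 = 6587.0; the secondary image supplies 3078.7, so x = 3078.7/9.7 ≈ 317.39.
y: target moment 31.9×404 = 12887.6; current 2.5·303 + 1.7·291 + 4.9·375 + 4.3·289 + 8.8·278 = 6778.8; the secondary image supplies 6108.8, so y = 6108.8/9.7 ≈ 629.77.

(317, 630)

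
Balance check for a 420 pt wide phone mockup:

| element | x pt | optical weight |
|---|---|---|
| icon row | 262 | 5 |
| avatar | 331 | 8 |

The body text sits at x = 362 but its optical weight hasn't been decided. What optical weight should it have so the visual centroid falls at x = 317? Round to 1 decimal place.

Existing Σw = 13 (5 + 8); existing moment 5·262 + 8·331 = 3958.
Set Σw·x/Σw = 317: (3958 + 362w) = 317·(13 + w).
Solving: w = (317·13 − 3958) / (362 − 317) = 163 / 45 ≈ 3.62.

w ≈ 3.6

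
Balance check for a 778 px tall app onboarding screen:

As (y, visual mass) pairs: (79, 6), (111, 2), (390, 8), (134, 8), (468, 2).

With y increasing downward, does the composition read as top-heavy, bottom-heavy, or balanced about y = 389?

Σw = 6 + 2 + 8 + 8 + 2 = 26.
y: (6·79 + 2·111 + 8·390 + 8·134 + 2·468) / 26 = 5824 / 26 ≈ 224.00
224.0 vs midline 389 → top-heavy.

top-heavy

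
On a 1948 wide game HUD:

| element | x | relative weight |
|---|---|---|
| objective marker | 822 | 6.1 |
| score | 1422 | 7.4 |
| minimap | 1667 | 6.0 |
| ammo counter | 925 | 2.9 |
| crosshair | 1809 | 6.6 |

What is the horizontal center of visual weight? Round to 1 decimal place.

x ≈ 1384.9

Total weight = 6.1 + 7.4 + 6.0 + 2.9 + 6.6 = 29.0.
Σw·x = 6.1·822 + 7.4·1422 + 6.0·1667 + 2.9·925 + 6.6·1809 = 40160.9, so x̄ = 40160.9/29.0 ≈ 1384.86.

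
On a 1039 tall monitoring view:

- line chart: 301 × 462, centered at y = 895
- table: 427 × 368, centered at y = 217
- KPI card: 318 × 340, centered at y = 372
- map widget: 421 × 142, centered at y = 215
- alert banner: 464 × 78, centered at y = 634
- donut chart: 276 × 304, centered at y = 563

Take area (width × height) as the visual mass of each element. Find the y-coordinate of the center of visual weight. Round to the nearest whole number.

y ≈ 482

Taking area as weight: line chart 301·462 = 139062, table 427·368 = 157136, KPI card 318·340 = 108120, map widget 421·142 = 59782, alert banner 464·78 = 36192, donut chart 276·304 = 83904. Sum 584196.
Σw·y = 281816452; ȳ = 281816452/584196 ≈ 482.40.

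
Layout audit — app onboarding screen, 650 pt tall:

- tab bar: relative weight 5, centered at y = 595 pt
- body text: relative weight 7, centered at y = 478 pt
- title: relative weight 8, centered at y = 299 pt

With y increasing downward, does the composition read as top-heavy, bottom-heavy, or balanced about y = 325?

Σw = 5 + 7 + 8 = 20.
y-moment: 5·595 + 7·478 + 8·299 = 8713; centroid 8713/20 ≈ 435.65.
435.6 lies below (larger y than) the midline 325, so the layout is bottom-heavy.

bottom-heavy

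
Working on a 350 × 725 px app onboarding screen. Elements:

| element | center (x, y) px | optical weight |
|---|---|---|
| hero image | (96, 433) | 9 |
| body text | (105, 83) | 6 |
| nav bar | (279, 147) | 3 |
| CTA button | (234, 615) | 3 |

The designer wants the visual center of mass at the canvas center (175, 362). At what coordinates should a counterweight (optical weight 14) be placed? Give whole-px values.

New total weight: (9 + 6 + 3 + 3) + 14 = 35.
x: target moment 35×175 = 6125; current 9·96 + 6·105 + 3·279 + 3·234 = 3033; the counterweight supplies 3092, so x = 3092/14 ≈ 220.86.
y: target moment 35×362 = 12670; current 9·433 + 6·83 + 3·147 + 3·615 = 6681; the counterweight supplies 5989, so y = 5989/14 ≈ 427.79.

(221, 428)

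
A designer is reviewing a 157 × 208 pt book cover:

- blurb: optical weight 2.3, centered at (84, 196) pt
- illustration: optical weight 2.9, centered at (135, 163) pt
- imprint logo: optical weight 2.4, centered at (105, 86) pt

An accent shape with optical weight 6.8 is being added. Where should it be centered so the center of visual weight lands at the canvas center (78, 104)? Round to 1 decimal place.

After adding the accent shape, total weight = 2.3 + 2.9 + 2.4 + 6.8 = 14.4.
x: need Σw·x = 14.4·78 = 1123.2. Existing = 2.3·84 + 2.9·135 + 2.4·105 = 836.7. Remainder 286.5 / 6.8 ≈ 42.13.
y: need Σw·y = 14.4·104 = 1497.6. Existing = 2.3·196 + 2.9·163 + 2.4·86 = 1129.9. Remainder 367.7 / 6.8 ≈ 54.07.

(42.1, 54.1)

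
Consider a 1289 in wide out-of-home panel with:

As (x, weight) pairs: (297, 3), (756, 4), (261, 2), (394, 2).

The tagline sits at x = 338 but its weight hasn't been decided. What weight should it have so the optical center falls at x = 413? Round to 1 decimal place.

Fixed elements: Σw = 3 + 4 + 2 + 2 = 11, Σw·x = 3·297 + 4·756 + 2·261 + 2·394 = 5225.
For the centroid to hit 413: (5225 + w·338) / (11 + w) = 413.
So w = (413·11 − 5225)/(338 − 413) = -682/-75 ≈ 9.09.

w ≈ 9.1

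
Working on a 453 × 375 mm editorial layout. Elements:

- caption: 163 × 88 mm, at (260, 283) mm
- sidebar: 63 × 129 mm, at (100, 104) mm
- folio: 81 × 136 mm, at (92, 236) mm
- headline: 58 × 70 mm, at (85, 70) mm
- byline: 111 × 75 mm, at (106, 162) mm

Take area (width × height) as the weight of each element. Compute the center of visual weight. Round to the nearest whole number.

(148, 199)

Areas: caption 163·88 = 14344, sidebar 63·129 = 8127, folio 81·136 = 11016, headline 58·70 = 4060, byline 111·75 = 8325. Total weight = 45872.
Σw·x = 14344·260 + 8127·100 + 11016·92 + 4060·85 + 8325·106 = 6783162, so x̄ = 6783162/45872 ≈ 147.87.
Σw·y = 14344·283 + 8127·104 + 11016·236 + 4060·70 + 8325·162 = 9137186, so ȳ = 9137186/45872 ≈ 199.19.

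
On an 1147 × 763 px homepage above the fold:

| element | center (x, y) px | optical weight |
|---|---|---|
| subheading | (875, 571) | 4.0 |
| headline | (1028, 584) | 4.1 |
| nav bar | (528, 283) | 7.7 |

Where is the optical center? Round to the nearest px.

Σw = 4.0 + 4.1 + 7.7 = 15.8.
x-moment: 4.0·875 + 4.1·1028 + 7.7·528 = 11780.4; centroid 11780.4/15.8 ≈ 745.59.
y-moment: 4.0·571 + 4.1·584 + 7.7·283 = 6857.5; centroid 6857.5/15.8 ≈ 434.02.

(746, 434)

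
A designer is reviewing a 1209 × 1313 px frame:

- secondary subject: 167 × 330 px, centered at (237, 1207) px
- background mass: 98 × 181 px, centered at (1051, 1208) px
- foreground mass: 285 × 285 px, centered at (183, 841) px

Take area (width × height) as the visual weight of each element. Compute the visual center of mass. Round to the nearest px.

Taking area as weight: secondary subject 167·330 = 55110, background mass 98·181 = 17738, foreground mass 285·285 = 81225. Sum 154073.
x: (55110·237 + 17738·1051 + 81225·183) / 154073 = 46567883 / 154073 ≈ 302.25
y: (55110·1207 + 17738·1208 + 81225·841) / 154073 = 156255499 / 154073 ≈ 1014.17

(302, 1014)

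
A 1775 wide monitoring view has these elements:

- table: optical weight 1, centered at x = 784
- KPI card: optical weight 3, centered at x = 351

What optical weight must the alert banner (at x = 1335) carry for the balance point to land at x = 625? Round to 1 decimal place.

w ≈ 0.9

Fixed elements: Σw = 1 + 3 = 4, Σw·x = 1·784 + 3·351 = 1837.
Balance at x = 625 requires (1837 + w·1335) / (4 + w) = 625.
So w = (625·4 − 1837)/(1335 − 625) = 663/710 ≈ 0.93.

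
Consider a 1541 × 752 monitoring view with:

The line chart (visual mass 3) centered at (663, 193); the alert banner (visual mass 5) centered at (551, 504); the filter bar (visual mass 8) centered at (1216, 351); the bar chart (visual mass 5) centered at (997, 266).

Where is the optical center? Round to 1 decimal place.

Weights sum to 3 + 5 + 8 + 5 = 21.
x: (3·663 + 5·551 + 8·1216 + 5·997) / 21 = 19457 / 21 ≈ 926.52
y: (3·193 + 5·504 + 8·351 + 5·266) / 21 = 7237 / 21 ≈ 344.62

(926.5, 344.6)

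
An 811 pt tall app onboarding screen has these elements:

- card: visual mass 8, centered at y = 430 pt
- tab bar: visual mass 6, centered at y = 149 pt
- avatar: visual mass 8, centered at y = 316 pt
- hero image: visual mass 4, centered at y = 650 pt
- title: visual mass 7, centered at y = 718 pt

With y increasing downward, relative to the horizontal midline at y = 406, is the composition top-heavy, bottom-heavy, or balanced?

bottom-heavy

Total weight = 8 + 6 + 8 + 4 + 7 = 33.
y: (8·430 + 6·149 + 8·316 + 4·650 + 7·718) / 33 = 14488 / 33 ≈ 439.03
Since 439.0 is below (larger y than) 406, the composition reads bottom-heavy.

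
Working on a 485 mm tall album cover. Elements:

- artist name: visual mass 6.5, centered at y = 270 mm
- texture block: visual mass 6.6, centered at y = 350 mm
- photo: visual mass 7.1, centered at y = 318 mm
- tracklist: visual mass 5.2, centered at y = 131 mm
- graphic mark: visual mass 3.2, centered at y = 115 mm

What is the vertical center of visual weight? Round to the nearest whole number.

Σw = 6.5 + 6.6 + 7.1 + 5.2 + 3.2 = 28.6.
y: (6.5·270 + 6.6·350 + 7.1·318 + 5.2·131 + 3.2·115) / 28.6 = 7372.0 / 28.6 ≈ 257.76

y ≈ 258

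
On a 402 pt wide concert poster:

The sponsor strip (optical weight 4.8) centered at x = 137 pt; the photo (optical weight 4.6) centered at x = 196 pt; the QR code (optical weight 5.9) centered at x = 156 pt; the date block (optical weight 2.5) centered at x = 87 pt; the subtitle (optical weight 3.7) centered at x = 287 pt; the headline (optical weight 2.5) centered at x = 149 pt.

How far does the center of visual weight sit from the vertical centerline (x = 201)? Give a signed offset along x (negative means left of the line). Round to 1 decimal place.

Total weight = 4.8 + 4.6 + 5.9 + 2.5 + 3.7 + 2.5 = 24.0.
x: moment 4131.5 / weight 24.0 ≈ 172.15
Against x = 201, that's 172.15 − 201 = -28.85.

≈ -28.9 pt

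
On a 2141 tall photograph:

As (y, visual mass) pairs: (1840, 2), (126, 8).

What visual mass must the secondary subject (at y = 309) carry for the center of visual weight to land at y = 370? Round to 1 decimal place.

Existing Σw = 10 (2 + 8); existing moment 2·1840 + 8·126 = 4688.
Balance at y = 370 requires (4688 + w·309) / (10 + w) = 370.
So w = (370·10 − 4688)/(309 − 370) = -988/-61 ≈ 16.20.

w ≈ 16.2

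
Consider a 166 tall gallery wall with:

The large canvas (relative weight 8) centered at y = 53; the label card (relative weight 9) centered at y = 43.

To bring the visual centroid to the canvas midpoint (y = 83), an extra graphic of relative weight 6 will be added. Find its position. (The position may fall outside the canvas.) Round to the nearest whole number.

y ≈ 183

New total weight: (8 + 9) + 6 = 23.
y: target moment 23×83 = 1909; current 8·53 + 9·43 = 811; the extra graphic supplies 1098, so y = 1098/6 ≈ 183.00.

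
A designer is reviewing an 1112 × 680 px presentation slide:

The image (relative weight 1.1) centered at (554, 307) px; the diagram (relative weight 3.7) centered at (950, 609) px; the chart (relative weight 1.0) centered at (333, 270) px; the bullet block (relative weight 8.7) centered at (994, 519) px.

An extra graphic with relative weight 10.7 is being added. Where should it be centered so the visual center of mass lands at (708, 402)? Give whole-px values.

(443, 257)

With the extra graphic, Σw becomes 1.1 + 3.7 + 1.0 + 8.7 + 10.7 = 25.2.
x: target moment 25.2×708 = 17841.6; current 1.1·554 + 3.7·950 + 1.0·333 + 8.7·994 = 13105.2; the extra graphic supplies 4736.4, so x = 4736.4/10.7 ≈ 442.65.
y: target moment 25.2×402 = 10130.4; current 1.1·307 + 3.7·609 + 1.0·270 + 8.7·519 = 7376.3; the extra graphic supplies 2754.1, so y = 2754.1/10.7 ≈ 257.39.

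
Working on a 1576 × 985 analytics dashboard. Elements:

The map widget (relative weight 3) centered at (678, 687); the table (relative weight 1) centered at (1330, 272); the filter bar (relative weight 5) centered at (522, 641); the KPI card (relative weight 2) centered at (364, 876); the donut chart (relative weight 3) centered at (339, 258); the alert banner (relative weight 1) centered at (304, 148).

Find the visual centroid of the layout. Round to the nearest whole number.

(535, 547)

Σw = 3 + 1 + 5 + 2 + 3 + 1 = 15.
x-moment: 3·678 + 1·1330 + 5·522 + 2·364 + 3·339 + 1·304 = 8023; centroid 8023/15 ≈ 534.87.
y-moment: 3·687 + 1·272 + 5·641 + 2·876 + 3·258 + 1·148 = 8212; centroid 8212/15 ≈ 547.47.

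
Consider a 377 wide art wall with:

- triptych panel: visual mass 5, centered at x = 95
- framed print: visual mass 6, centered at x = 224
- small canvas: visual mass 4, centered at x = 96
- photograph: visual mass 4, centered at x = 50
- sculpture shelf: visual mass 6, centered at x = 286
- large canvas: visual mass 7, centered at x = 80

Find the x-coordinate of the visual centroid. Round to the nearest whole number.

Σw = 5 + 6 + 4 + 4 + 6 + 7 = 32.
x: moment 4679 / weight 32 ≈ 146.22

x ≈ 146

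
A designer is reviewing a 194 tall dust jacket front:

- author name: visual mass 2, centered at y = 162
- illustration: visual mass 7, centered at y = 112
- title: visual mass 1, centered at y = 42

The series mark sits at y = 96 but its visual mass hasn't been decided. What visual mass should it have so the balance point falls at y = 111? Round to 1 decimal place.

Known weights sum to 2 + 7 + 1 = 10; their moment is 2·162 + 7·112 + 1·42 = 1150.
Set Σw·y/Σw = 111: (1150 + 96w) = 111·(10 + w).
Solving: w = (111·10 − 1150) / (96 − 111) = -40 / -15 ≈ 2.67.

w ≈ 2.7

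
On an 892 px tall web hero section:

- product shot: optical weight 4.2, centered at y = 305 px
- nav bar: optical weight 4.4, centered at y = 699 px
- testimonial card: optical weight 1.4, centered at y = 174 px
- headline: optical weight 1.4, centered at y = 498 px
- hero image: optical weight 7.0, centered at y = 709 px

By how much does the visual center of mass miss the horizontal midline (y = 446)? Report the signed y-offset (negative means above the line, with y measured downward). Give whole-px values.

≈ 112 px

Weights sum to 4.2 + 4.4 + 1.4 + 1.4 + 7.0 = 18.4.
y: (4.2·305 + 4.4·699 + 1.4·174 + 1.4·498 + 7.0·709) / 18.4 = 10260.4 / 18.4 ≈ 557.63
Against y = 446, that's 557.63 − 446 = 111.63.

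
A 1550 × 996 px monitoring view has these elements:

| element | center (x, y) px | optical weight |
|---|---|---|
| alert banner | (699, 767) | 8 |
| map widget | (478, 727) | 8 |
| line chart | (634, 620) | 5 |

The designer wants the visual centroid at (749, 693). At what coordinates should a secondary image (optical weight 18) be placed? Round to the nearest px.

(924, 665)

After adding the secondary image, total weight = 8 + 8 + 5 + 18 = 39.
x: target moment 39×749 = 29211; current 8·699 + 8·478 + 5·634 = 12586; the secondary image supplies 16625, so x = 16625/18 ≈ 923.61.
y: target moment 39×693 = 27027; current 8·767 + 8·727 + 5·620 = 15052; the secondary image supplies 11975, so y = 11975/18 ≈ 665.28.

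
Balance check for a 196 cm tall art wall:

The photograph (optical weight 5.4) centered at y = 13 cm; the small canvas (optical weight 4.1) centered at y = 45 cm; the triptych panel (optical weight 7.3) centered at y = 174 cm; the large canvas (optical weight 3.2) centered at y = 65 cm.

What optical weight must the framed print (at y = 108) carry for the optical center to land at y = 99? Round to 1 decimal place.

w ≈ 27.5

Known weights sum to 5.4 + 4.1 + 7.3 + 3.2 = 20.0; their moment is 5.4·13 + 4.1·45 + 7.3·174 + 3.2·65 = 1732.9.
Balance at y = 99 requires (1732.9 + w·108) / (20.0 + w) = 99.
Solving: w = (99·20.0 − 1732.9) / (108 − 99) = 247.1 / 9 ≈ 27.46.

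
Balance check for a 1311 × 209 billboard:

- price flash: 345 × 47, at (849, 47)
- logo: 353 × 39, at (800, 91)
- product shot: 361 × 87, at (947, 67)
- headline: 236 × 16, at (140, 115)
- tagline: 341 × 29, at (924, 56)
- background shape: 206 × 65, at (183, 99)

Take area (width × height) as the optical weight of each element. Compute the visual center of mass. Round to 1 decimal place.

Taking area as weight: price flash 345·47 = 16215, logo 353·39 = 13767, product shot 361·87 = 31407, headline 236·16 = 3776, tagline 341·29 = 9889, background shape 206·65 = 13390. Sum 88444.
x-moment: 16215·849 + 13767·800 + 31407·947 + 3776·140 + 9889·924 + 13390·183 = 66639010; centroid 66639010/88444 ≈ 753.46.
y-moment: 16215·47 + 13767·91 + 31407·67 + 3776·115 + 9889·56 + 13390·99 = 6432805; centroid 6432805/88444 ≈ 72.73.

(753.5, 72.7)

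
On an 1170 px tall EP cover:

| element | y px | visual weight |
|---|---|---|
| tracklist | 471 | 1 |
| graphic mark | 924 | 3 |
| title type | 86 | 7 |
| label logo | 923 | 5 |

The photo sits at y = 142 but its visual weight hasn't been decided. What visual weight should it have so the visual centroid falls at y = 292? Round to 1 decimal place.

w ≈ 25.3

Existing Σw = 16 (1 + 3 + 7 + 5); existing moment 1·471 + 3·924 + 7·86 + 5·923 = 8460.
Set Σw·y/Σw = 292: (8460 + 142w) = 292·(16 + w).
So w = (292·16 − 8460)/(142 − 292) = -3788/-150 ≈ 25.25.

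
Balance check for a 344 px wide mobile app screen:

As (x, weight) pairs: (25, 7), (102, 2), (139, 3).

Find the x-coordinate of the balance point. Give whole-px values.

x ≈ 66

Weights sum to 7 + 2 + 3 = 12.
x: (7·25 + 2·102 + 3·139) / 12 = 796 / 12 ≈ 66.33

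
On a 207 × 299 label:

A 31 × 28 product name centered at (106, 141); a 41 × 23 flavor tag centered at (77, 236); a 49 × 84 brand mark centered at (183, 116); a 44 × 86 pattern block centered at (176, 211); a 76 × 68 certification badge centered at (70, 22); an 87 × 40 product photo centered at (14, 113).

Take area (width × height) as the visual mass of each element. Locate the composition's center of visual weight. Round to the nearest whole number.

Areas: product name 31·28 = 868, flavor tag 41·23 = 943, brand mark 49·84 = 4116, pattern block 44·86 = 3784, certification badge 76·68 = 5168, product photo 87·40 = 3480. Total weight = 18359.
x: moment 1994311 / weight 18359 ≈ 108.63
y: moment 2127752 / weight 18359 ≈ 115.90

(109, 116)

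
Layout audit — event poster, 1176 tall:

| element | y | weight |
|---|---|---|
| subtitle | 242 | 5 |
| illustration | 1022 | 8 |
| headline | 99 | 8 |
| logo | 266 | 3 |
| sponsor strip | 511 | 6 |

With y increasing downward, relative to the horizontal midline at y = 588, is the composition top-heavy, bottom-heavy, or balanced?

top-heavy

Total weight = 5 + 8 + 8 + 3 + 6 = 30.
y: (5·242 + 8·1022 + 8·99 + 3·266 + 6·511) / 30 = 14042 / 30 ≈ 468.07
468.1 lies above (smaller y than) the midline 588, so the layout is top-heavy.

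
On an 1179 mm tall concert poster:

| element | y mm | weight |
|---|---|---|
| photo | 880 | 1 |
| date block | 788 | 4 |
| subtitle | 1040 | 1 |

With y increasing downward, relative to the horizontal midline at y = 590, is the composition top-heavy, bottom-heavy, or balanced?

bottom-heavy

Weights sum to 1 + 4 + 1 = 6.
y-moment: 1·880 + 4·788 + 1·1040 = 5072; centroid 5072/6 ≈ 845.33.
845.3 lies below (larger y than) the midline 590, so the layout is bottom-heavy.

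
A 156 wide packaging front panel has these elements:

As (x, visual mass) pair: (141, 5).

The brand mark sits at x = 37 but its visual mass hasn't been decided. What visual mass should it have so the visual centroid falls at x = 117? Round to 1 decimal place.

The single fixed element contributes weight 5, moment 5·141 = 705.
Set Σw·x/Σw = 117: (705 + 37w) = 117·(5 + w).
Solving: w = (117·5 − 705) / (37 − 117) = -120 / -80 ≈ 1.50.

w ≈ 1.5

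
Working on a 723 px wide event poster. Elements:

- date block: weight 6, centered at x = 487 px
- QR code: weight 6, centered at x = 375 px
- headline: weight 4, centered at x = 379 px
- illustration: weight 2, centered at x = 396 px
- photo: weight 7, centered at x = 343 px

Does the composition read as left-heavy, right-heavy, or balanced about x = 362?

Σw = 6 + 6 + 4 + 2 + 7 = 25.
x-moment: 6·487 + 6·375 + 4·379 + 2·396 + 7·343 = 9881; centroid 9881/25 ≈ 395.24.
Since 395.2 is right of 362, the composition reads right-heavy.

right-heavy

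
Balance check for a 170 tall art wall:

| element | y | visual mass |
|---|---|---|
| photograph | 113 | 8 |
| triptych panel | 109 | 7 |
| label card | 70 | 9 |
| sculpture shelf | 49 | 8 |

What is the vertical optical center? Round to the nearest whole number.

Total weight = 8 + 7 + 9 + 8 = 32.
y: (8·113 + 7·109 + 9·70 + 8·49) / 32 = 2689 / 32 ≈ 84.03

y ≈ 84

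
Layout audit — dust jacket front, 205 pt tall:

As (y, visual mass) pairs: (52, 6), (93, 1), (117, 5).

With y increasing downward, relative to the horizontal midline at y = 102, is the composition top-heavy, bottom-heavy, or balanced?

top-heavy

Σw = 6 + 1 + 5 = 12.
Σw·y = 6·52 + 1·93 + 5·117 = 990, so ȳ = 990/12 ≈ 82.50.
82.5 lies above (smaller y than) the midline 102, so the layout is top-heavy.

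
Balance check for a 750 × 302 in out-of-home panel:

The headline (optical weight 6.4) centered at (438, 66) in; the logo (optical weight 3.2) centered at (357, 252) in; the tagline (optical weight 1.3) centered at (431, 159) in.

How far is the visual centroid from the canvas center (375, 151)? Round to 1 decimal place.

Total weight = 6.4 + 3.2 + 1.3 = 10.9.
Σw·x = 6.4·438 + 3.2·357 + 1.3·431 = 4505.9, so x̄ = 4505.9/10.9 ≈ 413.39.
Σw·y = 6.4·66 + 3.2·252 + 1.3·159 = 1435.5, so ȳ = 1435.5/10.9 ≈ 131.70.
Relative to (375, 151): Δ = (38.39, -19.30); |Δ| = √(38.39² + -19.30²) ≈ 42.97.

≈ 43.0 in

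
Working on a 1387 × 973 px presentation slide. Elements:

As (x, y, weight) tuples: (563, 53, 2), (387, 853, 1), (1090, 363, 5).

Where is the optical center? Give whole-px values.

Σw = 2 + 1 + 5 = 8.
x: (2·563 + 1·387 + 5·1090) / 8 = 6963 / 8 ≈ 870.38
y: (2·53 + 1·853 + 5·363) / 8 = 2774 / 8 ≈ 346.75

(870, 347)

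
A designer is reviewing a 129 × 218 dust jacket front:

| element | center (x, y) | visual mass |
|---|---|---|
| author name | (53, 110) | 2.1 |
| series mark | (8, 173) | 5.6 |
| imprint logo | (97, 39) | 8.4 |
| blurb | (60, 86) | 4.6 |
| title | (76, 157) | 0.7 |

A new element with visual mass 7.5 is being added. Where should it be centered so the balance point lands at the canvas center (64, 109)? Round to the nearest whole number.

New total weight: (2.1 + 5.6 + 8.4 + 4.6 + 0.7) + 7.5 = 28.9.
x: target moment 28.9×64 = 1849.6; current 2.1·53 + 5.6·8 + 8.4·97 + 4.6·60 + 0.7·76 = 1300.1; the new element supplies 549.5, so x = 549.5/7.5 ≈ 73.27.
y: target moment 28.9×109 = 3150.1; current 2.1·110 + 5.6·173 + 8.4·39 + 4.6·86 + 0.7·157 = 2032.9; the new element supplies 1117.2, so y = 1117.2/7.5 ≈ 148.96.

(73, 149)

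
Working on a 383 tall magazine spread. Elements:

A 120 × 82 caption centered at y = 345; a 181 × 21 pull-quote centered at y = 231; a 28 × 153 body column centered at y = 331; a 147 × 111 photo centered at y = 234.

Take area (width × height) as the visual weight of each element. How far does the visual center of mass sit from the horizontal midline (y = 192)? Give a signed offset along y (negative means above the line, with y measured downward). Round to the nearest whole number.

≈ 86

Areas: caption 120·82 = 9840, pull-quote 181·21 = 3801, body column 28·153 = 4284, photo 147·111 = 16317. Total weight = 34242.
y-moment: 9840·345 + 3801·231 + 4284·331 + 16317·234 = 9509013; centroid 9509013/34242 ≈ 277.70.
Against y = 192, that's 277.70 − 192 = 85.70.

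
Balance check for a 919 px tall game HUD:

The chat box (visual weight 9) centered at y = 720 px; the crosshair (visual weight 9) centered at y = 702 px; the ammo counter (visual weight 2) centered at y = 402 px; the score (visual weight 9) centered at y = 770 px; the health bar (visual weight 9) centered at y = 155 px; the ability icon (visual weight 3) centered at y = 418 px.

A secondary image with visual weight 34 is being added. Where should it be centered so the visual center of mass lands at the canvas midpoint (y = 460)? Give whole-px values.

y ≈ 333

With the secondary image, Σw becomes 9 + 9 + 2 + 9 + 9 + 3 + 34 = 75.
Along y: (23181 + 34·y) / 75 = 460 (existing moment 9·720 + 9·702 + 2·402 + 9·770 + 9·155 + 3·418 = 23181) ⇒ y = (34500 − 23181) / 34 ≈ 332.91.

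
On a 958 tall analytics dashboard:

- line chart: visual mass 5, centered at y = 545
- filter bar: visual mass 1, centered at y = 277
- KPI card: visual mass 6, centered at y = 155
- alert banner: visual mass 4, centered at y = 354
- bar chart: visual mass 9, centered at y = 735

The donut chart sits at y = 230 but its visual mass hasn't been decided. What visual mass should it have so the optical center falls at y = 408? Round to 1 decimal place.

Known weights sum to 5 + 1 + 6 + 4 + 9 = 25; their moment is 5·545 + 1·277 + 6·155 + 4·354 + 9·735 = 11963.
Balance at y = 408 requires (11963 + w·230) / (25 + w) = 408.
So w = (408·25 − 11963)/(230 − 408) = -1763/-178 ≈ 9.90.

w ≈ 9.9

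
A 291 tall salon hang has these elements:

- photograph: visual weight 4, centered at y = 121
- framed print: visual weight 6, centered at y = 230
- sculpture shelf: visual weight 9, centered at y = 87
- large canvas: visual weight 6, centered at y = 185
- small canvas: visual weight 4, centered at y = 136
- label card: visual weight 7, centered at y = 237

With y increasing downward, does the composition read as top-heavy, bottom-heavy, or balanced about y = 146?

Weights sum to 4 + 6 + 9 + 6 + 4 + 7 = 36.
y-moment: 4·121 + 6·230 + 9·87 + 6·185 + 4·136 + 7·237 = 5960; centroid 5960/36 ≈ 165.56.
165.6 vs midline 146 → bottom-heavy.

bottom-heavy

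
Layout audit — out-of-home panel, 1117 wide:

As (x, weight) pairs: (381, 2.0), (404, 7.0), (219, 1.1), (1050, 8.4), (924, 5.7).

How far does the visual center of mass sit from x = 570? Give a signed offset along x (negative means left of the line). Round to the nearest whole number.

Weights sum to 2.0 + 7.0 + 1.1 + 8.4 + 5.7 = 24.2.
Σw·x = 2.0·381 + 7.0·404 + 1.1·219 + 8.4·1050 + 5.7·924 = 17917.7, so x̄ = 17917.7/24.2 ≈ 740.40.
Offset from x = 570: 740.40 − 570 ≈ 170.40.

≈ 170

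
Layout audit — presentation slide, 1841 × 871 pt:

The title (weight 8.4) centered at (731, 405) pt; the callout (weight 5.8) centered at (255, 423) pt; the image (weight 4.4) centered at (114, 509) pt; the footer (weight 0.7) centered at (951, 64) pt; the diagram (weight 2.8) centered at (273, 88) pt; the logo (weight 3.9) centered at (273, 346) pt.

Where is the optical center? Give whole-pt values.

(408, 374)

Weights sum to 8.4 + 5.8 + 4.4 + 0.7 + 2.8 + 3.9 = 26.0.
Σw·x = 10615.8; x̄ = 10615.8/26.0 ≈ 408.30.
Σw·y = 9735.6; ȳ = 9735.6/26.0 ≈ 374.45.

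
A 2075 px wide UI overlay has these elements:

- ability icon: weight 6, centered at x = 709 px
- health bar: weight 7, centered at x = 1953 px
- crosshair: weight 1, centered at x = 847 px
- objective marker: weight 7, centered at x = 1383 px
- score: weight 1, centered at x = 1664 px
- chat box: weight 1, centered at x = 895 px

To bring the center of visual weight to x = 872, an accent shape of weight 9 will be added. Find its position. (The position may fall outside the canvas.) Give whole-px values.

x ≈ -345

New total weight: (6 + 7 + 1 + 7 + 1 + 1) + 9 = 32.
Along x: (31012 + 9·x) / 32 = 872 (existing moment 6·709 + 7·1953 + 1·847 + 7·1383 + 1·1664 + 1·895 = 31012) ⇒ x = (27904 − 31012) / 9 ≈ -345.33.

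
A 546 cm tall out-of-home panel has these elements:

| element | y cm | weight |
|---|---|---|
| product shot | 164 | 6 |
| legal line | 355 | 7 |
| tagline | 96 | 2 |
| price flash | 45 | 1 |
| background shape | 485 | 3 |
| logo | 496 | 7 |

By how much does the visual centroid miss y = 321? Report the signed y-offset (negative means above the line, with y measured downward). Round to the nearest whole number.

≈ 11 cm

Σw = 6 + 7 + 2 + 1 + 3 + 7 = 26.
y: (6·164 + 7·355 + 2·96 + 1·45 + 3·485 + 7·496) / 26 = 8633 / 26 ≈ 332.04
Against y = 321, that's 332.04 − 321 = 11.04.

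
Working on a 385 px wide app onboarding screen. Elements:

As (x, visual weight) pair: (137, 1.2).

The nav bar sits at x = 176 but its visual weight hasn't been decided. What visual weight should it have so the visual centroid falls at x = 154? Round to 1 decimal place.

w ≈ 0.9

Known: weight 1.2 with moment 1.2·137 = 164.4.
Set Σw·x/Σw = 154: (164.4 + 176w) = 154·(1.2 + w).
Rearranging, w·(176 − 154) = 154·1.2 − 164.4 = 20.4, so w ≈ 20.4/22 = 0.93.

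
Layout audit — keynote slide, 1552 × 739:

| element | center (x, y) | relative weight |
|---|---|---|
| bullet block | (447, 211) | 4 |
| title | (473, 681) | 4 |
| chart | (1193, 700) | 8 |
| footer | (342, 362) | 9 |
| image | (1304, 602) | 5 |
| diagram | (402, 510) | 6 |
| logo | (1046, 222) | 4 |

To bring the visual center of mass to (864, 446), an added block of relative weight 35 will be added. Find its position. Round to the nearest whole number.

(1011, 402)

New total weight: (4 + 4 + 8 + 9 + 5 + 6 + 4) + 35 = 75.
x: need Σw·x = 75·864 = 64800. Existing = 4·447 + 4·473 + 8·1193 + 9·342 + 5·1304 + 6·402 + 4·1046 = 29418. Remainder 35382 / 35 ≈ 1010.91.
y: need Σw·y = 75·446 = 33450. Existing = 4·211 + 4·681 + 8·700 + 9·362 + 5·602 + 6·510 + 4·222 = 19384. Remainder 14066 / 35 ≈ 401.89.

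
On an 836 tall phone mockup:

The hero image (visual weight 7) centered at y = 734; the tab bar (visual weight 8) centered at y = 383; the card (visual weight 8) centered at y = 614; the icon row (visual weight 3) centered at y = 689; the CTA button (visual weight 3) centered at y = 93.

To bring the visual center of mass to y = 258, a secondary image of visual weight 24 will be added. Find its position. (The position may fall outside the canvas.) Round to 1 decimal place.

With the secondary image, Σw becomes 7 + 8 + 8 + 3 + 3 + 24 = 53.
y: need Σw·y = 53·258 = 13674. Existing = 7·734 + 8·383 + 8·614 + 3·689 + 3·93 = 15460. Remainder -1786 / 24 ≈ -74.42.

y ≈ -74.4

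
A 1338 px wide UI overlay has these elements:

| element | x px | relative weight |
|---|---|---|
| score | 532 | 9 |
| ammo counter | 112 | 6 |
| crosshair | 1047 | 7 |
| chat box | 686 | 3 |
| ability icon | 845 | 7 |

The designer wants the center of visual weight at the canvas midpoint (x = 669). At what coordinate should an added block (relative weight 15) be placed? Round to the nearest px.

With the added block, Σw becomes 9 + 6 + 7 + 3 + 7 + 15 = 47.
x: need Σw·x = 47·669 = 31443. Existing = 9·532 + 6·112 + 7·1047 + 3·686 + 7·845 = 20762. Remainder 10681 / 15 ≈ 712.07.

x ≈ 712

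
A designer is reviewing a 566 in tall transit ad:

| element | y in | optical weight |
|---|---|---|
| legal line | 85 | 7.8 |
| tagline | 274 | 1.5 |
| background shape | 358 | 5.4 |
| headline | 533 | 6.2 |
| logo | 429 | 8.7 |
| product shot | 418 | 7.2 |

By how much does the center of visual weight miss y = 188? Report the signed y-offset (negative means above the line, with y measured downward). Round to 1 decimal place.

≈ 166.7 in

Weights sum to 7.8 + 1.5 + 5.4 + 6.2 + 8.7 + 7.2 = 36.8.
Σw·y = 13053.7; ȳ = 13053.7/36.8 ≈ 354.72.
Difference: 354.72 − 188 ≈ 166.72.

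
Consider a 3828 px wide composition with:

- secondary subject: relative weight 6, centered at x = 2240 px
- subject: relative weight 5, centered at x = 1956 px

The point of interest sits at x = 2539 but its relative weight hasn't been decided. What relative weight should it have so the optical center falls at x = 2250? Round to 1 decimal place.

w ≈ 5.3

Known weights sum to 6 + 5 = 11; their moment is 6·2240 + 5·1956 = 23220.
Set Σw·x/Σw = 2250: (23220 + 2539w) = 2250·(11 + w).
Rearranging, w·(2539 − 2250) = 2250·11 − 23220 = 1530, so w ≈ 1530/289 = 5.29.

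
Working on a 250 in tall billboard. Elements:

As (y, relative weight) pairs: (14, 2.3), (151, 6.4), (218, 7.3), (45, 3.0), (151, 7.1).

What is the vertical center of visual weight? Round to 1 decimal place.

y ≈ 145.5

Total weight = 2.3 + 6.4 + 7.3 + 3.0 + 7.1 = 26.1.
Σw·y = 2.3·14 + 6.4·151 + 7.3·218 + 3.0·45 + 7.1·151 = 3797.1, so ȳ = 3797.1/26.1 ≈ 145.48.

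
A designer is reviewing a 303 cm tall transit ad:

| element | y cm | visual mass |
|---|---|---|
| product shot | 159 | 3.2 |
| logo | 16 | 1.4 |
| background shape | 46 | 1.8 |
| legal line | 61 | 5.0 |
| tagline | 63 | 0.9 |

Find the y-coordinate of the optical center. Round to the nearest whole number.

y ≈ 79

Σw = 3.2 + 1.4 + 1.8 + 5.0 + 0.9 = 12.3.
y: (3.2·159 + 1.4·16 + 1.8·46 + 5.0·61 + 0.9·63) / 12.3 = 975.7 / 12.3 ≈ 79.33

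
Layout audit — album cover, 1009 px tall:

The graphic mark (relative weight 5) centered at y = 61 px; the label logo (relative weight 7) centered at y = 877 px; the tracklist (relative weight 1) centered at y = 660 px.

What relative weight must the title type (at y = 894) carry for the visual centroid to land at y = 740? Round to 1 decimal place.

Fixed elements: Σw = 5 + 7 + 1 = 13, Σw·y = 5·61 + 7·877 + 1·660 = 7104.
Set Σw·y/Σw = 740: (7104 + 894w) = 740·(13 + w).
So w = (740·13 − 7104)/(894 − 740) = 2516/154 ≈ 16.34.

w ≈ 16.3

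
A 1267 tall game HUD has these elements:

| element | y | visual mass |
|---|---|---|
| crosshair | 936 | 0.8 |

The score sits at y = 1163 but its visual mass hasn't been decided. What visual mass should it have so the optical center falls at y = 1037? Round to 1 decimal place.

The single fixed element contributes weight 0.8, moment 0.8·936 = 748.8.
Set Σw·y/Σw = 1037: (748.8 + 1163w) = 1037·(0.8 + w).
Rearranging, w·(1163 − 1037) = 1037·0.8 − 748.8 = 80.8, so w ≈ 80.8/126 = 0.64.

w ≈ 0.6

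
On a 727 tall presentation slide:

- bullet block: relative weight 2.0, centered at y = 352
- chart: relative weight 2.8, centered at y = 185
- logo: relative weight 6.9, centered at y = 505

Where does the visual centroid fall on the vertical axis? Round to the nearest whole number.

y ≈ 402

Σw = 2.0 + 2.8 + 6.9 = 11.7.
y: (2.0·352 + 2.8·185 + 6.9·505) / 11.7 = 4706.5 / 11.7 ≈ 402.26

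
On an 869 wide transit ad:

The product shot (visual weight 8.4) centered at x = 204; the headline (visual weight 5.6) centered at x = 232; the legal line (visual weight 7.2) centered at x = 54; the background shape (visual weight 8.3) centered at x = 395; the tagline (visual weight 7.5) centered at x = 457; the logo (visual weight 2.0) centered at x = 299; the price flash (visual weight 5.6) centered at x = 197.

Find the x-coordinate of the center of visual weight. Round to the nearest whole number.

Weights sum to 8.4 + 5.6 + 7.2 + 8.3 + 7.5 + 2.0 + 5.6 = 44.6.
Σw·x = 11808.8; x̄ = 11808.8/44.6 ≈ 264.77.

x ≈ 265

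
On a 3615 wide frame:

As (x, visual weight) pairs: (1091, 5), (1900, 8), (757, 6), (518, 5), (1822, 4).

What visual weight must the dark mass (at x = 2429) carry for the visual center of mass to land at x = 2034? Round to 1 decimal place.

Existing Σw = 28 (5 + 8 + 6 + 5 + 4); existing moment 5·1091 + 8·1900 + 6·757 + 5·518 + 4·1822 = 35075.
Set Σw·x/Σw = 2034: (35075 + 2429w) = 2034·(28 + w).
Rearranging, w·(2429 − 2034) = 2034·28 − 35075 = 21877, so w ≈ 21877/395 = 55.38.

w ≈ 55.4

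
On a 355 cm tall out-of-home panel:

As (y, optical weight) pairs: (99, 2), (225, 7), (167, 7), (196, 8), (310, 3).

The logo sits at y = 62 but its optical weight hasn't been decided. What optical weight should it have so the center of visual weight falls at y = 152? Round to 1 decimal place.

Existing Σw = 27 (2 + 7 + 7 + 8 + 3); existing moment 2·99 + 7·225 + 7·167 + 8·196 + 3·310 = 5440.
For the centroid to hit 152: (5440 + w·62) / (27 + w) = 152.
Solving: w = (152·27 − 5440) / (62 − 152) = -1336 / -90 ≈ 14.84.

w ≈ 14.8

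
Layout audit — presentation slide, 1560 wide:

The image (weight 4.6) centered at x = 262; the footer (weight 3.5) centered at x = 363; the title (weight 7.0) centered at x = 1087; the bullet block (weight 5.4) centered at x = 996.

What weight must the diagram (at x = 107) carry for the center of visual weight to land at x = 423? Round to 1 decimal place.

w ≈ 21.5

Known weights sum to 4.6 + 3.5 + 7.0 + 5.4 = 20.5; their moment is 4.6·262 + 3.5·363 + 7.0·1087 + 5.4·996 = 15463.1.
For the centroid to hit 423: (15463.1 + w·107) / (20.5 + w) = 423.
Rearranging, w·(107 − 423) = 423·20.5 − 15463.1 = -6791.6, so w ≈ -6791.6/-316 = 21.49.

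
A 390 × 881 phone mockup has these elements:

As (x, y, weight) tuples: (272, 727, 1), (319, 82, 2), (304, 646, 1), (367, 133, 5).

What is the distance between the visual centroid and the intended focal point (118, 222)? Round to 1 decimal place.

≈ 221.9

Σw = 1 + 2 + 1 + 5 = 9.
x-moment: 1·272 + 2·319 + 1·304 + 5·367 = 3049; centroid 3049/9 ≈ 338.78.
y-moment: 1·727 + 2·82 + 1·646 + 5·133 = 2202; centroid 2202/9 ≈ 244.67.
From (118, 222): dx = 220.78, dy = 22.67, so the distance is √(dx²+dy²) ≈ 221.94.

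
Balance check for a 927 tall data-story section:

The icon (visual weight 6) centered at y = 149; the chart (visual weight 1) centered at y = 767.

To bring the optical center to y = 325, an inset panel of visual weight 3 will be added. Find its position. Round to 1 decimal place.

y ≈ 529.7

New total weight: (6 + 1) + 3 = 10.
Along y: (1661 + 3·y) / 10 = 325 (existing moment 6·149 + 1·767 = 1661) ⇒ y = (3250 − 1661) / 3 ≈ 529.67.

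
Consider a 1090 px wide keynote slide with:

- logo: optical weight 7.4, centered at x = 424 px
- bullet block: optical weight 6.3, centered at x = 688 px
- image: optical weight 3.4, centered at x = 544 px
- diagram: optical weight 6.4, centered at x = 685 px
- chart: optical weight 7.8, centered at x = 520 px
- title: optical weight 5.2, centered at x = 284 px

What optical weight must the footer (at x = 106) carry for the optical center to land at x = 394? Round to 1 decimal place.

w ≈ 16.9

Known weights sum to 7.4 + 6.3 + 3.4 + 6.4 + 7.8 + 5.2 = 36.5; their moment is 7.4·424 + 6.3·688 + 3.4·544 + 6.4·685 + 7.8·520 + 5.2·284 = 19238.4.
Set Σw·x/Σw = 394: (19238.4 + 106w) = 394·(36.5 + w).
Solving: w = (394·36.5 − 19238.4) / (106 − 394) = -4857.4 / -288 ≈ 16.87.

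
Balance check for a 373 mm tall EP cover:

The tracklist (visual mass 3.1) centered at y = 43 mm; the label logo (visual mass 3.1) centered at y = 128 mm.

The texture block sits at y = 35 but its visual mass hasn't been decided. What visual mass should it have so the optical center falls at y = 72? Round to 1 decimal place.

w ≈ 2.3

Fixed elements: Σw = 3.1 + 3.1 = 6.2, Σw·y = 3.1·43 + 3.1·128 = 530.1.
Set Σw·y/Σw = 72: (530.1 + 35w) = 72·(6.2 + w).
So w = (72·6.2 − 530.1)/(35 − 72) = -83.7/-37 ≈ 2.26.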